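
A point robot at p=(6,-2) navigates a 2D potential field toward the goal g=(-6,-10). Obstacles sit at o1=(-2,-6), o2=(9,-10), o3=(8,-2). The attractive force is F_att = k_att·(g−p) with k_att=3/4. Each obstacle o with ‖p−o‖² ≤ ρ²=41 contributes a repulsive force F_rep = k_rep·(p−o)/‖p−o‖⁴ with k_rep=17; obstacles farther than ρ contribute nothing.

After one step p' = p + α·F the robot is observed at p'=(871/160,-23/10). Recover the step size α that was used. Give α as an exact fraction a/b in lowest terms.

α = 1/20

F_att = 3/4·(g−p) = 3/4·(-12,-8) = (-9.0000,-6.0000)
o1: d²=80 > ρ²=41 → inactive
o2: d²=73 > ρ²=41 → inactive
o3: d²=4 ≤ ρ²=41; F_rep = 17·(-2,0)/4² = (-2.1250,0.0000)
F = F_att + ΣF_rep = (-11.1250,-6.0000)
Δp = p'−p = (-0.5563,-0.3000); α = Δx/Fx = (-89/160) / (-89/8) = 1/20
check: Δy/Fy = (-3/10) / (-6) = 1/20 ✓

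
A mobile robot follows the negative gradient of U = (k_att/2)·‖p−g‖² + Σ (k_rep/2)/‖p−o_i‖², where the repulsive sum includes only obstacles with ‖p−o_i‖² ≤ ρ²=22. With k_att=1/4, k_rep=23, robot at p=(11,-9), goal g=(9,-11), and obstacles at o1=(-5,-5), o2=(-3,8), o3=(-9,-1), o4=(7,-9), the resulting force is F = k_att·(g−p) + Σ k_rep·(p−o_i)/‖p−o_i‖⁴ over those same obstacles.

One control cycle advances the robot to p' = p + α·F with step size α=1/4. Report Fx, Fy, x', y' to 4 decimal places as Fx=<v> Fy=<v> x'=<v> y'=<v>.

Fx=-0.1406 Fy=-0.5000 x'=10.9648 y'=-9.1250

F_att = 1/4·(g−p) = 1/4·(-2,-2) = (-0.5000,-0.5000)
o1: d²=272 > ρ²=22 → inactive
o2: d²=485 > ρ²=22 → inactive
o3: d²=464 > ρ²=22 → inactive
o4: d²=16 ≤ ρ²=22; F_rep = 23·(4,0)/16² = (0.3594,0.0000)
F = F_att + ΣF_rep = (-0.1406,-0.5000)
p' = p + 1/4·F = (10.9648,-9.1250)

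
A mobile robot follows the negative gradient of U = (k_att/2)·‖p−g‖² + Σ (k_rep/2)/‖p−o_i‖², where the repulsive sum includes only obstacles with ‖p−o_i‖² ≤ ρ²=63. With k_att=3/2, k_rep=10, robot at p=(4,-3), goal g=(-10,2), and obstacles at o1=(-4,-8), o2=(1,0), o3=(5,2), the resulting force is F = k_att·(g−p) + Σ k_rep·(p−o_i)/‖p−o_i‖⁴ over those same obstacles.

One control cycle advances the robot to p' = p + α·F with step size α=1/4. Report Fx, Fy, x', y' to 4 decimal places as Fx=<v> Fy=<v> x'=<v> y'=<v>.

Fx=-20.9222 Fy=7.3334 x'=-1.2306 y'=-1.1666

F_att = 3/2·(g−p) = 3/2·(-14,5) = (-21.0000,7.5000)
o1: d²=89 > ρ²=63 → inactive
o2: d²=18 ≤ ρ²=63; F_rep = 10·(3,-3)/18² = (0.0926,-0.0926)
o3: d²=26 ≤ ρ²=63; F_rep = 10·(-1,-5)/26² = (-0.0148,-0.0740)
F = F_att + ΣF_rep = (-20.9222,7.3334)
p' = p + 1/4·F = (-1.2306,-1.1666)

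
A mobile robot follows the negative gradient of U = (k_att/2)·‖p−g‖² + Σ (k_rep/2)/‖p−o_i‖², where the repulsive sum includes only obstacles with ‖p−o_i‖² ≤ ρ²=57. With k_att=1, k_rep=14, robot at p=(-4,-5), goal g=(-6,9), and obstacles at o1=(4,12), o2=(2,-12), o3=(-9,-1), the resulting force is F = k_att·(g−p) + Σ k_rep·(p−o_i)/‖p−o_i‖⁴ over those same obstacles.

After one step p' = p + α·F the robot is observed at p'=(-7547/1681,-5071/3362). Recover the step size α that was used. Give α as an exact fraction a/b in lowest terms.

F_att = 1·(g−p) = 1·(-2,14) = (-2.0000,14.0000)
o1: d²=353 > ρ²=57 → inactive
o2: d²=85 > ρ²=57 → inactive
o3: d²=41 ≤ ρ²=57; F_rep = 14·(5,-4)/41² = (0.0416,-0.0333)
F = F_att + ΣF_rep = (-1.9584,13.9667)
Δp = p'−p = (-0.4896,3.4917); α = Δx/Fx = (-823/1681) / (-3292/1681) = 1/4
check: Δy/Fy = (11739/3362) / (23478/1681) = 1/4 ✓

α = 1/4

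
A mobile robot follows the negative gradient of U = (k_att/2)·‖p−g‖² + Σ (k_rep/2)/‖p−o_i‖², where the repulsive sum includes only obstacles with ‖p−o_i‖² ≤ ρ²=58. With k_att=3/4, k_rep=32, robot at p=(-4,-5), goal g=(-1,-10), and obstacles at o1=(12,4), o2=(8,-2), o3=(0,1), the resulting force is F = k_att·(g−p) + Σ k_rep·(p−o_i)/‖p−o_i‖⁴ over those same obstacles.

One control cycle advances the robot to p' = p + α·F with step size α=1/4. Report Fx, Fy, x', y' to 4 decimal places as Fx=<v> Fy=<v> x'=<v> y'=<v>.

F_att = 3/4·(g−p) = 3/4·(3,-5) = (2.2500,-3.7500)
o1: d²=337 > ρ²=58 → inactive
o2: d²=153 > ρ²=58 → inactive
o3: d²=52 ≤ ρ²=58; F_rep = 32·(-4,-6)/52² = (-0.0473,-0.0710)
F = F_att + ΣF_rep = (2.2027,-3.8210)
p' = p + 1/4·F = (-3.4493,-5.9553)

Fx=2.2027 Fy=-3.8210 x'=-3.4493 y'=-5.9553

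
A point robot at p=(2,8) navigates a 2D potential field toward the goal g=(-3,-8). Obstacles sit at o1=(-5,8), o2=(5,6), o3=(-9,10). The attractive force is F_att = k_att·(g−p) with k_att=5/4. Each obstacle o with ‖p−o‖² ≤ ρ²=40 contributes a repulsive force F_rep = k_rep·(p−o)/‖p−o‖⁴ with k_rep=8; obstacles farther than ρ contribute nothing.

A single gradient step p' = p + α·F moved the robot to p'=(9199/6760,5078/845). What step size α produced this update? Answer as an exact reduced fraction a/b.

F_att = 5/4·(g−p) = 5/4·(-5,-16) = (-6.2500,-20.0000)
o1: d²=49 > ρ²=40 → inactive
o2: d²=13 ≤ ρ²=40; F_rep = 8·(-3,2)/13² = (-0.1420,0.0947)
o3: d²=125 > ρ²=40 → inactive
F = F_att + ΣF_rep = (-6.3920,-19.9053)
Δp = p'−p = (-0.6392,-1.9905); α = Δx/Fx = (-4321/6760) / (-4321/676) = 1/10
check: Δy/Fy = (-1682/845) / (-3364/169) = 1/10 ✓

α = 1/10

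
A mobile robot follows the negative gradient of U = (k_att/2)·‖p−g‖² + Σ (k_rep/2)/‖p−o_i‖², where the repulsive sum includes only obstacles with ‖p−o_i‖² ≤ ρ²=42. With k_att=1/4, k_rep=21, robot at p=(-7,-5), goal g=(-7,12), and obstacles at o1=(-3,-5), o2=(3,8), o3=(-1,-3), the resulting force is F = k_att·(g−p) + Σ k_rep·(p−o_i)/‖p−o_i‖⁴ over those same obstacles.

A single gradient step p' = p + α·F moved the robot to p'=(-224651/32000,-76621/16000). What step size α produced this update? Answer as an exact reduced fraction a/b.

α = 1/20

F_att = 1/4·(g−p) = 1/4·(0,17) = (0.0000,4.2500)
o1: d²=16 ≤ ρ²=42; F_rep = 21·(-4,0)/16² = (-0.3281,0.0000)
o2: d²=269 > ρ²=42 → inactive
o3: d²=40 ≤ ρ²=42; F_rep = 21·(-6,-2)/40² = (-0.0788,-0.0262)
F = F_att + ΣF_rep = (-0.4069,4.2237)
Δp = p'−p = (-0.0203,0.2112); α = Δx/Fx = (-651/32000) / (-651/1600) = 1/20
check: Δy/Fy = (3379/16000) / (3379/800) = 1/20 ✓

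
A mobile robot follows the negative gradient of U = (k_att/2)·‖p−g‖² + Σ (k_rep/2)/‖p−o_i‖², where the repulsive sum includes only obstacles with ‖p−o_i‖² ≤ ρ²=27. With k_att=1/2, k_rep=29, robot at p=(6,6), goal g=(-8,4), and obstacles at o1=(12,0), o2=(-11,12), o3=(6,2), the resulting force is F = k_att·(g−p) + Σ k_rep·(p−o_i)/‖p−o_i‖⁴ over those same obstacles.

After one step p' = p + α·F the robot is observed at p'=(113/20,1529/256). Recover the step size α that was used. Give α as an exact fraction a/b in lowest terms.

α = 1/20

F_att = 1/2·(g−p) = 1/2·(-14,-2) = (-7.0000,-1.0000)
o1: d²=72 > ρ²=27 → inactive
o2: d²=325 > ρ²=27 → inactive
o3: d²=16 ≤ ρ²=27; F_rep = 29·(0,4)/16² = (0.0000,0.4531)
F = F_att + ΣF_rep = (-7.0000,-0.5469)
Δp = p'−p = (-0.3500,-0.0273); α = Δx/Fx = (-7/20) / (-7) = 1/20
check: Δy/Fy = (-7/256) / (-35/64) = 1/20 ✓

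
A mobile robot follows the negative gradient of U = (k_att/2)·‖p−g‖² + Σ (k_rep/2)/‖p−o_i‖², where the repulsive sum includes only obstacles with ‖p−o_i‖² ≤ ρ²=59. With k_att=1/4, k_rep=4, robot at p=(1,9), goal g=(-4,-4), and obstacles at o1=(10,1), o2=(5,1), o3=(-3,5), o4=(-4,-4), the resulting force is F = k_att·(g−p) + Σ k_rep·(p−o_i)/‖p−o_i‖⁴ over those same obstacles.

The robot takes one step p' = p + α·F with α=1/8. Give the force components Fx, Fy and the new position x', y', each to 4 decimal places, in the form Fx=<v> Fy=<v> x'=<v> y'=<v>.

Fx=-1.2344 Fy=-3.2344 x'=0.8457 y'=8.5957

F_att = 1/4·(g−p) = 1/4·(-5,-13) = (-1.2500,-3.2500)
o1: d²=145 > ρ²=59 → inactive
o2: d²=80 > ρ²=59 → inactive
o3: d²=32 ≤ ρ²=59; F_rep = 4·(4,4)/32² = (0.0156,0.0156)
o4: d²=194 > ρ²=59 → inactive
F = F_att + ΣF_rep = (-1.2344,-3.2344)
p' = p + 1/8·F = (0.8457,8.5957)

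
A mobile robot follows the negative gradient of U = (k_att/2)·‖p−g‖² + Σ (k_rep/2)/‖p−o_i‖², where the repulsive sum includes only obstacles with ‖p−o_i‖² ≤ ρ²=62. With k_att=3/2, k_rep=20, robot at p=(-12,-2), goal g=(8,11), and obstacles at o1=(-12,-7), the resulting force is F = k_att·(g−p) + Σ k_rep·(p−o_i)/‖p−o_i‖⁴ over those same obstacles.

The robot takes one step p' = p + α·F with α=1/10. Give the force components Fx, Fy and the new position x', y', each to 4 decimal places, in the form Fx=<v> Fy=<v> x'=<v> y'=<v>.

Fx=30.0000 Fy=19.6600 x'=-9.0000 y'=-0.0340

F_att = 3/2·(g−p) = 3/2·(20,13) = (30.0000,19.5000)
o1: d²=25 ≤ ρ²=62; F_rep = 20·(0,5)/25² = (0.0000,0.1600)
F = F_att + ΣF_rep = (30.0000,19.6600)
p' = p + 1/10·F = (-9.0000,-0.0340)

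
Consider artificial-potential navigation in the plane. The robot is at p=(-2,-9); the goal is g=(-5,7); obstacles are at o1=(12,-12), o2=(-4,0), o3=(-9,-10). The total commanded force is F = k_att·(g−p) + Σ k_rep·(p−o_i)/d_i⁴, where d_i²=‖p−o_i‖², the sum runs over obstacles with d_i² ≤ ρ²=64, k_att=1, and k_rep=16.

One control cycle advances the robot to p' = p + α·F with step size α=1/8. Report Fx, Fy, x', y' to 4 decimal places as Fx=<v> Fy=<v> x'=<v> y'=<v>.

F_att = 1·(g−p) = 1·(-3,16) = (-3.0000,16.0000)
o1: d²=205 > ρ²=64 → inactive
o2: d²=85 > ρ²=64 → inactive
o3: d²=50 ≤ ρ²=64; F_rep = 16·(7,1)/50² = (0.0448,0.0064)
F = F_att + ΣF_rep = (-2.9552,16.0064)
p' = p + 1/8·F = (-2.3694,-6.9992)

Fx=-2.9552 Fy=16.0064 x'=-2.3694 y'=-6.9992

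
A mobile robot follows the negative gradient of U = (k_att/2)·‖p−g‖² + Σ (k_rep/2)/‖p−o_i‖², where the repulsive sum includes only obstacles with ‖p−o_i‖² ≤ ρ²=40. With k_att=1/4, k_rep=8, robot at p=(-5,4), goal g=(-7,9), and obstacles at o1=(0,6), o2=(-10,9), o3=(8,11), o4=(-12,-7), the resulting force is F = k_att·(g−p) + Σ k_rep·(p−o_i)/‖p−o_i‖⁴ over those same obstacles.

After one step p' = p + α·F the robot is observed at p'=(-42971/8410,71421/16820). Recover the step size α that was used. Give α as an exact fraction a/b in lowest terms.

F_att = 1/4·(g−p) = 1/4·(-2,5) = (-0.5000,1.2500)
o1: d²=29 ≤ ρ²=40; F_rep = 8·(-5,-2)/29² = (-0.0476,-0.0190)
o2: d²=50 > ρ²=40 → inactive
o3: d²=218 > ρ²=40 → inactive
o4: d²=170 > ρ²=40 → inactive
F = F_att + ΣF_rep = (-0.5476,1.2310)
Δp = p'−p = (-0.1095,0.2462); α = Δx/Fx = (-921/8410) / (-921/1682) = 1/5
check: Δy/Fy = (4141/16820) / (4141/3364) = 1/5 ✓

α = 1/5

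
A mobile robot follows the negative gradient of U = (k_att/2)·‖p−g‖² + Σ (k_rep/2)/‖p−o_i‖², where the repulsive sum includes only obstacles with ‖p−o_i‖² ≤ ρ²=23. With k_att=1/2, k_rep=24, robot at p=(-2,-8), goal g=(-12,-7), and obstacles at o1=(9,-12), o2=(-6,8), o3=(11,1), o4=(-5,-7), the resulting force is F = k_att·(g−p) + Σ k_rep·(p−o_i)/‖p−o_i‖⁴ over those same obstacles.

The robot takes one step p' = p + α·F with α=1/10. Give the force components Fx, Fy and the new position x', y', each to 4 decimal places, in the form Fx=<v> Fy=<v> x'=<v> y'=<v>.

Fx=-4.2800 Fy=0.2600 x'=-2.4280 y'=-7.9740

F_att = 1/2·(g−p) = 1/2·(-10,1) = (-5.0000,0.5000)
o1: d²=137 > ρ²=23 → inactive
o2: d²=272 > ρ²=23 → inactive
o3: d²=250 > ρ²=23 → inactive
o4: d²=10 ≤ ρ²=23; F_rep = 24·(3,-1)/10² = (0.7200,-0.2400)
F = F_att + ΣF_rep = (-4.2800,0.2600)
p' = p + 1/10·F = (-2.4280,-7.9740)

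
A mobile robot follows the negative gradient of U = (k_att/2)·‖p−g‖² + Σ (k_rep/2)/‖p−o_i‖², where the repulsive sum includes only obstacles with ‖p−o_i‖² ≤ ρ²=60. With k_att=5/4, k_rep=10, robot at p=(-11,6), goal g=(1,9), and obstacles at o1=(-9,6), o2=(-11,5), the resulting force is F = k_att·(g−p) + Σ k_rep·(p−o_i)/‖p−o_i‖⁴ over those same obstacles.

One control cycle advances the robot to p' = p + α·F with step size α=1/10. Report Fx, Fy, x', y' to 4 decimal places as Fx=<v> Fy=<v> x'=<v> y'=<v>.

F_att = 5/4·(g−p) = 5/4·(12,3) = (15.0000,3.7500)
o1: d²=4 ≤ ρ²=60; F_rep = 10·(-2,0)/4² = (-1.2500,0.0000)
o2: d²=1 ≤ ρ²=60; F_rep = 10·(0,1)/1² = (0.0000,10.0000)
F = F_att + ΣF_rep = (13.7500,13.7500)
p' = p + 1/10·F = (-9.6250,7.3750)

Fx=13.7500 Fy=13.7500 x'=-9.6250 y'=7.3750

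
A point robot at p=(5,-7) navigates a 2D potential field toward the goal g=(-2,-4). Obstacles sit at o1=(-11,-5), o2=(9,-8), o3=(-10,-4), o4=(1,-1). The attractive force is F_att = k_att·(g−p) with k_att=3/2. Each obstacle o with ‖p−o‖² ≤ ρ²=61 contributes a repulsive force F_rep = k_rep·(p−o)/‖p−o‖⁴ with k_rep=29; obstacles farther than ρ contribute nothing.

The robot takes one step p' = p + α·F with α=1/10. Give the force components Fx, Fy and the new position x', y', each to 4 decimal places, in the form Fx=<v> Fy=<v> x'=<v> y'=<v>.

F_att = 3/2·(g−p) = 3/2·(-7,3) = (-10.5000,4.5000)
o1: d²=260 > ρ²=61 → inactive
o2: d²=17 ≤ ρ²=61; F_rep = 29·(-4,1)/17² = (-0.4014,0.1003)
o3: d²=234 > ρ²=61 → inactive
o4: d²=52 ≤ ρ²=61; F_rep = 29·(4,-6)/52² = (0.0429,-0.0643)
F = F_att + ΣF_rep = (-10.8585,4.5360)
p' = p + 1/10·F = (3.9142,-6.5464)

Fx=-10.8585 Fy=4.5360 x'=3.9142 y'=-6.5464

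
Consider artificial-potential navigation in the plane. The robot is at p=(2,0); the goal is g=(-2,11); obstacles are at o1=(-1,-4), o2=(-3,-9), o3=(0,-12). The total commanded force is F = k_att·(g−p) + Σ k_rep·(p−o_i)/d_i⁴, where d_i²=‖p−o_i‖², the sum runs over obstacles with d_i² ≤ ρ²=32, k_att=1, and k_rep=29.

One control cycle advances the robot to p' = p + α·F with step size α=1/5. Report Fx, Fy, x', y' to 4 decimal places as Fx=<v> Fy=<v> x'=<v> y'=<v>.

Fx=-3.8608 Fy=11.1856 x'=1.2278 y'=2.2371

F_att = 1·(g−p) = 1·(-4,11) = (-4.0000,11.0000)
o1: d²=25 ≤ ρ²=32; F_rep = 29·(3,4)/25² = (0.1392,0.1856)
o2: d²=106 > ρ²=32 → inactive
o3: d²=148 > ρ²=32 → inactive
F = F_att + ΣF_rep = (-3.8608,11.1856)
p' = p + 1/5·F = (1.2278,2.2371)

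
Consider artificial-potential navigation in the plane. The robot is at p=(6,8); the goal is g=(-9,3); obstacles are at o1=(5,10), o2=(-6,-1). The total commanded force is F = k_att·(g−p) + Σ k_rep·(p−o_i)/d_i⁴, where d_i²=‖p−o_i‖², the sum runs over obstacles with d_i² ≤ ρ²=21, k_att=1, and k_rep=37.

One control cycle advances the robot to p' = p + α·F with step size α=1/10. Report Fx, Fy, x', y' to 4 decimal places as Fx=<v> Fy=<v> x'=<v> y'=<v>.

Fx=-13.5200 Fy=-7.9600 x'=4.6480 y'=7.2040

F_att = 1·(g−p) = 1·(-15,-5) = (-15.0000,-5.0000)
o1: d²=5 ≤ ρ²=21; F_rep = 37·(1,-2)/5² = (1.4800,-2.9600)
o2: d²=225 > ρ²=21 → inactive
F = F_att + ΣF_rep = (-13.5200,-7.9600)
p' = p + 1/10·F = (4.6480,7.2040)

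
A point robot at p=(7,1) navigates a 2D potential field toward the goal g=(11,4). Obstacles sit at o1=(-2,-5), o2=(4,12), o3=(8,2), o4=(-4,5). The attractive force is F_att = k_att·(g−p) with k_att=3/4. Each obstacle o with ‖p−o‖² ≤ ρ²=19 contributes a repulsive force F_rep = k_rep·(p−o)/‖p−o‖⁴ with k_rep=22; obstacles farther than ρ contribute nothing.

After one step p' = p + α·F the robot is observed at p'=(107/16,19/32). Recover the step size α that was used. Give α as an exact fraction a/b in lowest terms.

α = 1/8

F_att = 3/4·(g−p) = 3/4·(4,3) = (3.0000,2.2500)
o1: d²=117 > ρ²=19 → inactive
o2: d²=130 > ρ²=19 → inactive
o3: d²=2 ≤ ρ²=19; F_rep = 22·(-1,-1)/2² = (-5.5000,-5.5000)
o4: d²=137 > ρ²=19 → inactive
F = F_att + ΣF_rep = (-2.5000,-3.2500)
Δp = p'−p = (-0.3125,-0.4062); α = Δx/Fx = (-5/16) / (-5/2) = 1/8
check: Δy/Fy = (-13/32) / (-13/4) = 1/8 ✓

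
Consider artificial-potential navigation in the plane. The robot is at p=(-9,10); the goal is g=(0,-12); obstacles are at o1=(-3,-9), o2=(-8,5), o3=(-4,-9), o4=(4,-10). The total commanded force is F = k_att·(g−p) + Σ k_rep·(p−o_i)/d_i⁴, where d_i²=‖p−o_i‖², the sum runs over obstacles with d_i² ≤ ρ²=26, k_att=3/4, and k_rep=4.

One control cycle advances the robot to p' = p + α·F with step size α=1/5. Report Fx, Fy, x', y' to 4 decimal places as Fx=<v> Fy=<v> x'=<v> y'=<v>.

F_att = 3/4·(g−p) = 3/4·(9,-22) = (6.7500,-16.5000)
o1: d²=397 > ρ²=26 → inactive
o2: d²=26 ≤ ρ²=26; F_rep = 4·(-1,5)/26² = (-0.0059,0.0296)
o3: d²=386 > ρ²=26 → inactive
o4: d²=569 > ρ²=26 → inactive
F = F_att + ΣF_rep = (6.7441,-16.4704)
p' = p + 1/5·F = (-7.6512,6.7059)

Fx=6.7441 Fy=-16.4704 x'=-7.6512 y'=6.7059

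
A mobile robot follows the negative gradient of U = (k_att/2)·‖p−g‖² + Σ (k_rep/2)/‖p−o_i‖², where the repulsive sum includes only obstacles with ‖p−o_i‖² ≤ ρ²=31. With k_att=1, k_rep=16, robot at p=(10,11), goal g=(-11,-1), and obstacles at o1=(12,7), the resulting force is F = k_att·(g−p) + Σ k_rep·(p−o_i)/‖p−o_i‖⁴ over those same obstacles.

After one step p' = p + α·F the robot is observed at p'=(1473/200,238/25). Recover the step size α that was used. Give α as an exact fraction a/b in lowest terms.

F_att = 1·(g−p) = 1·(-21,-12) = (-21.0000,-12.0000)
o1: d²=20 ≤ ρ²=31; F_rep = 16·(-2,4)/20² = (-0.0800,0.1600)
F = F_att + ΣF_rep = (-21.0800,-11.8400)
Δp = p'−p = (-2.6350,-1.4800); α = Δx/Fx = (-527/200) / (-527/25) = 1/8
check: Δy/Fy = (-37/25) / (-296/25) = 1/8 ✓

α = 1/8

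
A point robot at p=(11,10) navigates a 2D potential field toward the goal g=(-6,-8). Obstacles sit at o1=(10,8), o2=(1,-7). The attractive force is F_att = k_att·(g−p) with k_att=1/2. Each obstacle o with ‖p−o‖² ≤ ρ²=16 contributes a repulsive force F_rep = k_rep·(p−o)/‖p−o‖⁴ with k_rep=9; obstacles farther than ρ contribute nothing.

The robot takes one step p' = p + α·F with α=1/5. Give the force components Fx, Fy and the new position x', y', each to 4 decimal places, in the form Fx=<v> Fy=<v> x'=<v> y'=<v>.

Fx=-8.1400 Fy=-8.2800 x'=9.3720 y'=8.3440

F_att = 1/2·(g−p) = 1/2·(-17,-18) = (-8.5000,-9.0000)
o1: d²=5 ≤ ρ²=16; F_rep = 9·(1,2)/5² = (0.3600,0.7200)
o2: d²=389 > ρ²=16 → inactive
F = F_att + ΣF_rep = (-8.1400,-8.2800)
p' = p + 1/5·F = (9.3720,8.3440)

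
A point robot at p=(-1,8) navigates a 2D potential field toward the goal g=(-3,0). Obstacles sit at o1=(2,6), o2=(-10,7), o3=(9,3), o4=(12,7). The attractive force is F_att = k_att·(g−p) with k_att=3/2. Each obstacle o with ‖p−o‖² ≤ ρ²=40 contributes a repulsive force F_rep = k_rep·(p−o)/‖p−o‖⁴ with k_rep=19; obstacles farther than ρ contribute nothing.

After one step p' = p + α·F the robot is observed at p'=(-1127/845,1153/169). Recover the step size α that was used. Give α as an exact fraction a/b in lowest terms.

F_att = 3/2·(g−p) = 3/2·(-2,-8) = (-3.0000,-12.0000)
o1: d²=13 ≤ ρ²=40; F_rep = 19·(-3,2)/13² = (-0.3373,0.2249)
o2: d²=82 > ρ²=40 → inactive
o3: d²=125 > ρ²=40 → inactive
o4: d²=170 > ρ²=40 → inactive
F = F_att + ΣF_rep = (-3.3373,-11.7751)
Δp = p'−p = (-0.3337,-1.1775); α = Δx/Fx = (-282/845) / (-564/169) = 1/10
check: Δy/Fy = (-199/169) / (-1990/169) = 1/10 ✓

α = 1/10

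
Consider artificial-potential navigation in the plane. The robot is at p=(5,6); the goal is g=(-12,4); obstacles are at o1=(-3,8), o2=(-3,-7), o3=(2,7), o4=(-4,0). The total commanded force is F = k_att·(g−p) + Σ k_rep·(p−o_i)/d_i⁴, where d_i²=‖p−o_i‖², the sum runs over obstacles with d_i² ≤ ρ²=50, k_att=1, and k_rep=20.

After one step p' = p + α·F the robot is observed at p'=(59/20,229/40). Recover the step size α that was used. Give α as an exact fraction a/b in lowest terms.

α = 1/8

F_att = 1·(g−p) = 1·(-17,-2) = (-17.0000,-2.0000)
o1: d²=68 > ρ²=50 → inactive
o2: d²=233 > ρ²=50 → inactive
o3: d²=10 ≤ ρ²=50; F_rep = 20·(3,-1)/10² = (0.6000,-0.2000)
o4: d²=117 > ρ²=50 → inactive
F = F_att + ΣF_rep = (-16.4000,-2.2000)
Δp = p'−p = (-2.0500,-0.2750); α = Δx/Fx = (-41/20) / (-82/5) = 1/8
check: Δy/Fy = (-11/40) / (-11/5) = 1/8 ✓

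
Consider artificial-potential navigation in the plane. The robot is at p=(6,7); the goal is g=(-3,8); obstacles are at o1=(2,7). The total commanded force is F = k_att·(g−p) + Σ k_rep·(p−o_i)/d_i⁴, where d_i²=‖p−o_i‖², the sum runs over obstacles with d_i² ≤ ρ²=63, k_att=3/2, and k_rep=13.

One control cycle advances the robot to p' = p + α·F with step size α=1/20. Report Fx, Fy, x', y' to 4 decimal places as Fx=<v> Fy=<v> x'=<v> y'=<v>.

F_att = 3/2·(g−p) = 3/2·(-9,1) = (-13.5000,1.5000)
o1: d²=16 ≤ ρ²=63; F_rep = 13·(4,0)/16² = (0.2031,0.0000)
F = F_att + ΣF_rep = (-13.2969,1.5000)
p' = p + 1/20·F = (5.3352,7.0750)

Fx=-13.2969 Fy=1.5000 x'=5.3352 y'=7.0750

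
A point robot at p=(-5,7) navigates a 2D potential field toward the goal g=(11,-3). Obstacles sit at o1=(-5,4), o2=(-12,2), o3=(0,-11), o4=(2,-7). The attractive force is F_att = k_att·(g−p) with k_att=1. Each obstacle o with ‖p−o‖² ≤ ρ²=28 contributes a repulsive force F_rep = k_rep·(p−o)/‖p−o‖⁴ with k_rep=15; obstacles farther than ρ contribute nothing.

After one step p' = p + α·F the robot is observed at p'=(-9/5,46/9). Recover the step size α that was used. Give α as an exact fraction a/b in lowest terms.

F_att = 1·(g−p) = 1·(16,-10) = (16.0000,-10.0000)
o1: d²=9 ≤ ρ²=28; F_rep = 15·(0,3)/9² = (0.0000,0.5556)
o2: d²=74 > ρ²=28 → inactive
o3: d²=349 > ρ²=28 → inactive
o4: d²=245 > ρ²=28 → inactive
F = F_att + ΣF_rep = (16.0000,-9.4444)
Δp = p'−p = (3.2000,-1.8889); α = Δx/Fx = (16/5) / (16) = 1/5
check: Δy/Fy = (-17/9) / (-85/9) = 1/5 ✓

α = 1/5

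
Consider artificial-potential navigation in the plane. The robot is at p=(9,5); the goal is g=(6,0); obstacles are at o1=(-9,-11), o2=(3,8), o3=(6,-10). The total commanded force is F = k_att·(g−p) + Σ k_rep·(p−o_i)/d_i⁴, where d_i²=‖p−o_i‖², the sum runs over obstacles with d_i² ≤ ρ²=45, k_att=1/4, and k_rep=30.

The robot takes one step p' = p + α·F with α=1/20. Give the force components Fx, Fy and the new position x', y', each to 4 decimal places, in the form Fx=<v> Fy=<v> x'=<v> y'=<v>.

Fx=-0.6611 Fy=-1.2944 x'=8.9669 y'=4.9353

F_att = 1/4·(g−p) = 1/4·(-3,-5) = (-0.7500,-1.2500)
o1: d²=580 > ρ²=45 → inactive
o2: d²=45 ≤ ρ²=45; F_rep = 30·(6,-3)/45² = (0.0889,-0.0444)
o3: d²=234 > ρ²=45 → inactive
F = F_att + ΣF_rep = (-0.6611,-1.2944)
p' = p + 1/20·F = (8.9669,4.9353)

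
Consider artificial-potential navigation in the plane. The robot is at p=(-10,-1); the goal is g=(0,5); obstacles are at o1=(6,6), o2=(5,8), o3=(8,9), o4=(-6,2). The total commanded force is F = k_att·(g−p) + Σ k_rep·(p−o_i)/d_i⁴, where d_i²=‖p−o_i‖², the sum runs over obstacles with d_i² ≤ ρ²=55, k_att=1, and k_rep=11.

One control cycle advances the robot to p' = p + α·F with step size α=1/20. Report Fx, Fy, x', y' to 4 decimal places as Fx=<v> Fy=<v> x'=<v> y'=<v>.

F_att = 1·(g−p) = 1·(10,6) = (10.0000,6.0000)
o1: d²=305 > ρ²=55 → inactive
o2: d²=306 > ρ²=55 → inactive
o3: d²=424 > ρ²=55 → inactive
o4: d²=25 ≤ ρ²=55; F_rep = 11·(-4,-3)/25² = (-0.0704,-0.0528)
F = F_att + ΣF_rep = (9.9296,5.9472)
p' = p + 1/20·F = (-9.5035,-0.7026)

Fx=9.9296 Fy=5.9472 x'=-9.5035 y'=-0.7026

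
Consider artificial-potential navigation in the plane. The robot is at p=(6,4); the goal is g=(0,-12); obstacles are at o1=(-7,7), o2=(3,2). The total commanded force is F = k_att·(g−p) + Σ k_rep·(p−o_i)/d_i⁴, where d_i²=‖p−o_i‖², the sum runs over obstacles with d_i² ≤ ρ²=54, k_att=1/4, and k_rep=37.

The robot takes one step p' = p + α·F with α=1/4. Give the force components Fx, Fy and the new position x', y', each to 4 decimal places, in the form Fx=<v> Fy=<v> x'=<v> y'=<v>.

F_att = 1/4·(g−p) = 1/4·(-6,-16) = (-1.5000,-4.0000)
o1: d²=178 > ρ²=54 → inactive
o2: d²=13 ≤ ρ²=54; F_rep = 37·(3,2)/13² = (0.6568,0.4379)
F = F_att + ΣF_rep = (-0.8432,-3.5621)
p' = p + 1/4·F = (5.7892,3.1095)

Fx=-0.8432 Fy=-3.5621 x'=5.7892 y'=3.1095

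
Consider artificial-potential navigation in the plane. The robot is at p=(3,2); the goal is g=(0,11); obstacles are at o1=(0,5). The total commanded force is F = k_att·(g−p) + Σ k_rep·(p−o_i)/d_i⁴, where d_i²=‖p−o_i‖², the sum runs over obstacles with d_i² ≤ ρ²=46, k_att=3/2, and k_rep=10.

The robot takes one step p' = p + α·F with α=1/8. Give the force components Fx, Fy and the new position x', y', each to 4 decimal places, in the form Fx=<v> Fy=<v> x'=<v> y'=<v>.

F_att = 3/2·(g−p) = 3/2·(-3,9) = (-4.5000,13.5000)
o1: d²=18 ≤ ρ²=46; F_rep = 10·(3,-3)/18² = (0.0926,-0.0926)
F = F_att + ΣF_rep = (-4.4074,13.4074)
p' = p + 1/8·F = (2.4491,3.6759)

Fx=-4.4074 Fy=13.4074 x'=2.4491 y'=3.6759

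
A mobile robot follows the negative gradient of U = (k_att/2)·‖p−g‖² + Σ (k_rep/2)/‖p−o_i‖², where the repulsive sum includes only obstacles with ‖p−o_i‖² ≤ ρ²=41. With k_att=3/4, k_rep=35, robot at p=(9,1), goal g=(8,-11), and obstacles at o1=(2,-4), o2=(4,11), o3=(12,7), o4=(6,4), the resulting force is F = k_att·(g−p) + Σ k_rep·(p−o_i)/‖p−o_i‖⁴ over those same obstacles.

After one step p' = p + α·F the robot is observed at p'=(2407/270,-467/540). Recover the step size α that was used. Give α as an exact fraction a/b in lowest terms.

F_att = 3/4·(g−p) = 3/4·(-1,-12) = (-0.7500,-9.0000)
o1: d²=74 > ρ²=41 → inactive
o2: d²=125 > ρ²=41 → inactive
o3: d²=45 > ρ²=41 → inactive
o4: d²=18 ≤ ρ²=41; F_rep = 35·(3,-3)/18² = (0.3241,-0.3241)
F = F_att + ΣF_rep = (-0.4259,-9.3241)
Δp = p'−p = (-0.0852,-1.8648); α = Δx/Fx = (-23/270) / (-23/54) = 1/5
check: Δy/Fy = (-1007/540) / (-1007/108) = 1/5 ✓

α = 1/5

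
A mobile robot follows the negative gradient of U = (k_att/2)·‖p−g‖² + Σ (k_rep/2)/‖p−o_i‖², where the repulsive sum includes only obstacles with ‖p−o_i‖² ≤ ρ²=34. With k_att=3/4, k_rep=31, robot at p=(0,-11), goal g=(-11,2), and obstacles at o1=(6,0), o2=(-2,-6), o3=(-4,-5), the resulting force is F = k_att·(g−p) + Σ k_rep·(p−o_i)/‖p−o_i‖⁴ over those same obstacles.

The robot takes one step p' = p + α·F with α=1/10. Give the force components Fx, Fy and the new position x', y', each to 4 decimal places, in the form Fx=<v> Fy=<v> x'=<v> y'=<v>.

Fx=-8.1763 Fy=9.5657 x'=-0.8176 y'=-10.0434

F_att = 3/4·(g−p) = 3/4·(-11,13) = (-8.2500,9.7500)
o1: d²=157 > ρ²=34 → inactive
o2: d²=29 ≤ ρ²=34; F_rep = 31·(2,-5)/29² = (0.0737,-0.1843)
o3: d²=52 > ρ²=34 → inactive
F = F_att + ΣF_rep = (-8.1763,9.5657)
p' = p + 1/10·F = (-0.8176,-10.0434)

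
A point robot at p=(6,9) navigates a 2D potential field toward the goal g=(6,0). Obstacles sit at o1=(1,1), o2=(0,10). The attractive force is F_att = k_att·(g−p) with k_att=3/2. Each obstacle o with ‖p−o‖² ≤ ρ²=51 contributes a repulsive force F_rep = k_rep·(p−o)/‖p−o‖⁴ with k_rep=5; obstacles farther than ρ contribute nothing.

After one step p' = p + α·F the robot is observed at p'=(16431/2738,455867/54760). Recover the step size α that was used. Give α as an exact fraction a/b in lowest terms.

F_att = 3/2·(g−p) = 3/2·(0,-9) = (0.0000,-13.5000)
o1: d²=89 > ρ²=51 → inactive
o2: d²=37 ≤ ρ²=51; F_rep = 5·(6,-1)/37² = (0.0219,-0.0037)
F = F_att + ΣF_rep = (0.0219,-13.5037)
Δp = p'−p = (0.0011,-0.6752); α = Δx/Fx = (3/2738) / (30/1369) = 1/20
check: Δy/Fy = (-36973/54760) / (-36973/2738) = 1/20 ✓

α = 1/20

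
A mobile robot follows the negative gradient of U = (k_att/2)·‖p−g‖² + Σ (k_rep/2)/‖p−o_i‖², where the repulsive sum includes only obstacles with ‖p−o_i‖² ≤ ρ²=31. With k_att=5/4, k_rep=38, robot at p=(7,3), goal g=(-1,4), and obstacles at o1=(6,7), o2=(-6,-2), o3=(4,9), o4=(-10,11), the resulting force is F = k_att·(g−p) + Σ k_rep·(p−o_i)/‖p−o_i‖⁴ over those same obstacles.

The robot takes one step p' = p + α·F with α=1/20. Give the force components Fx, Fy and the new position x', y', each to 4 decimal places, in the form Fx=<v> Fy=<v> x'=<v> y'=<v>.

F_att = 5/4·(g−p) = 5/4·(-8,1) = (-10.0000,1.2500)
o1: d²=17 ≤ ρ²=31; F_rep = 38·(1,-4)/17² = (0.1315,-0.5260)
o2: d²=194 > ρ²=31 → inactive
o3: d²=45 > ρ²=31 → inactive
o4: d²=353 > ρ²=31 → inactive
F = F_att + ΣF_rep = (-9.8685,0.7240)
p' = p + 1/20·F = (6.5066,3.0362)

Fx=-9.8685 Fy=0.7240 x'=6.5066 y'=3.0362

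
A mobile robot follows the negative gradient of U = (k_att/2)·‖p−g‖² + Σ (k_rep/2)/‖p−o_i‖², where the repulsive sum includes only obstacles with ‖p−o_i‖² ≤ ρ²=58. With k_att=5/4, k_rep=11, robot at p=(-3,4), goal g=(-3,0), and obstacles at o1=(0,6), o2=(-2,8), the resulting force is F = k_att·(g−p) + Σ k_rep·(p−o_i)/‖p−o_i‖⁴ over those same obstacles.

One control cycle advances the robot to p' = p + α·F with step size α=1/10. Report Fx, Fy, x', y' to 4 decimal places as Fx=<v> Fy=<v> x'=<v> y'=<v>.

Fx=-0.2333 Fy=-5.2824 x'=-3.0233 y'=3.4718

F_att = 5/4·(g−p) = 5/4·(0,-4) = (0.0000,-5.0000)
o1: d²=13 ≤ ρ²=58; F_rep = 11·(-3,-2)/13² = (-0.1953,-0.1302)
o2: d²=17 ≤ ρ²=58; F_rep = 11·(-1,-4)/17² = (-0.0381,-0.1522)
F = F_att + ΣF_rep = (-0.2333,-5.2824)
p' = p + 1/10·F = (-3.0233,3.4718)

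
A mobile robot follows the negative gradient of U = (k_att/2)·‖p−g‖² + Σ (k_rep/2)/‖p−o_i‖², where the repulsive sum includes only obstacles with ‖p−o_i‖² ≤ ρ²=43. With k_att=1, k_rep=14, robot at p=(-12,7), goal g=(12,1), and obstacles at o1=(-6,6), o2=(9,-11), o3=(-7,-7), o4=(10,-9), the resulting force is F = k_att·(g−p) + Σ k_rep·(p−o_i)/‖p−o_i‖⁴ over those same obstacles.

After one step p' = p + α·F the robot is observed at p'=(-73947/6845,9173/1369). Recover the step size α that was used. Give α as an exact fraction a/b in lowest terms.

α = 1/20

F_att = 1·(g−p) = 1·(24,-6) = (24.0000,-6.0000)
o1: d²=37 ≤ ρ²=43; F_rep = 14·(-6,1)/37² = (-0.0614,0.0102)
o2: d²=765 > ρ²=43 → inactive
o3: d²=221 > ρ²=43 → inactive
o4: d²=740 > ρ²=43 → inactive
F = F_att + ΣF_rep = (23.9386,-5.9898)
Δp = p'−p = (1.1969,-0.2995); α = Δx/Fx = (8193/6845) / (32772/1369) = 1/20
check: Δy/Fy = (-410/1369) / (-8200/1369) = 1/20 ✓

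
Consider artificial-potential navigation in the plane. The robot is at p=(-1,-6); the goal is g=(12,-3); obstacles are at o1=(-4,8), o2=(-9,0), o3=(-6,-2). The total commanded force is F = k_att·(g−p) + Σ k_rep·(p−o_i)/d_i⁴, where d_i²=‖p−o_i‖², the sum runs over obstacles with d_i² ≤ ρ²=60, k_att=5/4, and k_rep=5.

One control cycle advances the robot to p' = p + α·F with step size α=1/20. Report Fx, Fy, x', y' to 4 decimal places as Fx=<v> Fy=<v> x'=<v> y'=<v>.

F_att = 5/4·(g−p) = 5/4·(13,3) = (16.2500,3.7500)
o1: d²=205 > ρ²=60 → inactive
o2: d²=100 > ρ²=60 → inactive
o3: d²=41 ≤ ρ²=60; F_rep = 5·(5,-4)/41² = (0.0149,-0.0119)
F = F_att + ΣF_rep = (16.2649,3.7381)
p' = p + 1/20·F = (-0.1868,-5.8131)

Fx=16.2649 Fy=3.7381 x'=-0.1868 y'=-5.8131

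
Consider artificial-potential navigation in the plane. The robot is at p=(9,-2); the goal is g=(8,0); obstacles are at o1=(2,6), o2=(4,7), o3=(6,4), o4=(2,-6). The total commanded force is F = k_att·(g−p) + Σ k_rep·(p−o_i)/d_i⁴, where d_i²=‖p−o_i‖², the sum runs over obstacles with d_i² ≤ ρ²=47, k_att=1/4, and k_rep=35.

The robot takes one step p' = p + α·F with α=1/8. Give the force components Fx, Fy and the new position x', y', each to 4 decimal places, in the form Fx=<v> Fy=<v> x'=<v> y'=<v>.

Fx=-0.1981 Fy=0.3963 x'=8.9752 y'=-1.9505

F_att = 1/4·(g−p) = 1/4·(-1,2) = (-0.2500,0.5000)
o1: d²=113 > ρ²=47 → inactive
o2: d²=106 > ρ²=47 → inactive
o3: d²=45 ≤ ρ²=47; F_rep = 35·(3,-6)/45² = (0.0519,-0.1037)
o4: d²=65 > ρ²=47 → inactive
F = F_att + ΣF_rep = (-0.1981,0.3963)
p' = p + 1/8·F = (8.9752,-1.9505)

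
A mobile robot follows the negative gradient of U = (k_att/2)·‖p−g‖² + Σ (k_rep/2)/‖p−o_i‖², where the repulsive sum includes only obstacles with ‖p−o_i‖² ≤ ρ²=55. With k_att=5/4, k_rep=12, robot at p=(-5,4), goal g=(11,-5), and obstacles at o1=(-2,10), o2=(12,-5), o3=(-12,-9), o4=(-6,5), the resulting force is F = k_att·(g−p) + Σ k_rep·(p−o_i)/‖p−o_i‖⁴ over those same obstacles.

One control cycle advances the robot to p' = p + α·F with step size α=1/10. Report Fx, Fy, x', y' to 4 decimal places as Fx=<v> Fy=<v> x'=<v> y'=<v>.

F_att = 5/4·(g−p) = 5/4·(16,-9) = (20.0000,-11.2500)
o1: d²=45 ≤ ρ²=55; F_rep = 12·(-3,-6)/45² = (-0.0178,-0.0356)
o2: d²=370 > ρ²=55 → inactive
o3: d²=218 > ρ²=55 → inactive
o4: d²=2 ≤ ρ²=55; F_rep = 12·(1,-1)/2² = (3.0000,-3.0000)
F = F_att + ΣF_rep = (22.9822,-14.2856)
p' = p + 1/10·F = (-2.7018,2.5714)

Fx=22.9822 Fy=-14.2856 x'=-2.7018 y'=2.5714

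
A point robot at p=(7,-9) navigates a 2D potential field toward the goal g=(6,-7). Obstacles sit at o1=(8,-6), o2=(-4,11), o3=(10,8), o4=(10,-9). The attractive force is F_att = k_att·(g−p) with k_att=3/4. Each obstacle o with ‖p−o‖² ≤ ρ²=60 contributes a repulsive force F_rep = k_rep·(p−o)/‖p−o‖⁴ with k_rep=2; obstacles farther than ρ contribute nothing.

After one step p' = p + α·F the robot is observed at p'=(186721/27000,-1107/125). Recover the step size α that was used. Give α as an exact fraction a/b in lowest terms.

α = 1/10

F_att = 3/4·(g−p) = 3/4·(-1,2) = (-0.7500,1.5000)
o1: d²=10 ≤ ρ²=60; F_rep = 2·(-1,-3)/10² = (-0.0200,-0.0600)
o2: d²=521 > ρ²=60 → inactive
o3: d²=298 > ρ²=60 → inactive
o4: d²=9 ≤ ρ²=60; F_rep = 2·(-3,0)/9² = (-0.0741,0.0000)
F = F_att + ΣF_rep = (-0.8441,1.4400)
Δp = p'−p = (-0.0844,0.1440); α = Δx/Fx = (-2279/27000) / (-2279/2700) = 1/10
check: Δy/Fy = (18/125) / (36/25) = 1/10 ✓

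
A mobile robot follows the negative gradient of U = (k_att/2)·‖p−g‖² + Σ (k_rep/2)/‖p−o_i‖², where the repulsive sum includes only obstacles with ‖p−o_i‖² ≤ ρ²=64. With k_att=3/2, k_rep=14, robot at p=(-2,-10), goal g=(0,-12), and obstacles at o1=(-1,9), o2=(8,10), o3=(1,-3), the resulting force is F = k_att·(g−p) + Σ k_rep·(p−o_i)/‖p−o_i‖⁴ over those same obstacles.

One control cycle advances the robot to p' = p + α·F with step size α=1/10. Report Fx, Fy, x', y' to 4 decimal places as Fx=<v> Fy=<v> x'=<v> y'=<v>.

Fx=2.9875 Fy=-3.0291 x'=-1.7012 y'=-10.3029

F_att = 3/2·(g−p) = 3/2·(2,-2) = (3.0000,-3.0000)
o1: d²=362 > ρ²=64 → inactive
o2: d²=500 > ρ²=64 → inactive
o3: d²=58 ≤ ρ²=64; F_rep = 14·(-3,-7)/58² = (-0.0125,-0.0291)
F = F_att + ΣF_rep = (2.9875,-3.0291)
p' = p + 1/10·F = (-1.7012,-10.3029)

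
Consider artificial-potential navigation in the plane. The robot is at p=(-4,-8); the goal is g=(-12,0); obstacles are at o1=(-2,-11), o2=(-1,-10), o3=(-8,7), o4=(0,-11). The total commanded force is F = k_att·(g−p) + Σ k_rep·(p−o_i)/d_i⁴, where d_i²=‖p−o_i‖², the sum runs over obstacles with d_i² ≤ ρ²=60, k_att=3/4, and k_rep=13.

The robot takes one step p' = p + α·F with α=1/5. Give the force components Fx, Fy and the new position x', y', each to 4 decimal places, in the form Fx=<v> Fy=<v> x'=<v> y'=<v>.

Fx=-6.4678 Fy=6.4470 x'=-5.2936 y'=-6.7106

F_att = 3/4·(g−p) = 3/4·(-8,8) = (-6.0000,6.0000)
o1: d²=13 ≤ ρ²=60; F_rep = 13·(-2,3)/13² = (-0.1538,0.2308)
o2: d²=13 ≤ ρ²=60; F_rep = 13·(-3,2)/13² = (-0.2308,0.1538)
o3: d²=241 > ρ²=60 → inactive
o4: d²=25 ≤ ρ²=60; F_rep = 13·(-4,3)/25² = (-0.0832,0.0624)
F = F_att + ΣF_rep = (-6.4678,6.4470)
p' = p + 1/5·F = (-5.2936,-6.7106)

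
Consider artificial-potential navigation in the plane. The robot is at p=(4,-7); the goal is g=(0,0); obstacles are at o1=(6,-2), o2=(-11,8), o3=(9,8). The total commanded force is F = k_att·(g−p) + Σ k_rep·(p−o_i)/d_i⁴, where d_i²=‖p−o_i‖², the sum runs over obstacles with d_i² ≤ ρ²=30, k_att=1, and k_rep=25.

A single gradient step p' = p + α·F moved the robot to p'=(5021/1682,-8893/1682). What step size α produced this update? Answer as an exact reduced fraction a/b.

F_att = 1·(g−p) = 1·(-4,7) = (-4.0000,7.0000)
o1: d²=29 ≤ ρ²=30; F_rep = 25·(-2,-5)/29² = (-0.0595,-0.1486)
o2: d²=450 > ρ²=30 → inactive
o3: d²=250 > ρ²=30 → inactive
F = F_att + ΣF_rep = (-4.0595,6.8514)
Δp = p'−p = (-1.0149,1.7128); α = Δx/Fx = (-1707/1682) / (-3414/841) = 1/4
check: Δy/Fy = (2881/1682) / (5762/841) = 1/4 ✓

α = 1/4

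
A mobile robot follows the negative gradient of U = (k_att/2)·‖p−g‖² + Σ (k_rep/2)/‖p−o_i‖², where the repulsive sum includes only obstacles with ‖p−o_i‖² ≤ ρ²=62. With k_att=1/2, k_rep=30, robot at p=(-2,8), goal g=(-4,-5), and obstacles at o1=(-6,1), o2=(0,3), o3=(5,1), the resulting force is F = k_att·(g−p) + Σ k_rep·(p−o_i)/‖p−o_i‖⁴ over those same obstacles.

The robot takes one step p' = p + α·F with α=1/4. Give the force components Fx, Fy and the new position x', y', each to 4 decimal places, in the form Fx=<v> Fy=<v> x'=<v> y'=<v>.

Fx=-1.0713 Fy=-6.3216 x'=-2.2678 y'=6.4196

F_att = 1/2·(g−p) = 1/2·(-2,-13) = (-1.0000,-6.5000)
o1: d²=65 > ρ²=62 → inactive
o2: d²=29 ≤ ρ²=62; F_rep = 30·(-2,5)/29² = (-0.0713,0.1784)
o3: d²=98 > ρ²=62 → inactive
F = F_att + ΣF_rep = (-1.0713,-6.3216)
p' = p + 1/4·F = (-2.2678,6.4196)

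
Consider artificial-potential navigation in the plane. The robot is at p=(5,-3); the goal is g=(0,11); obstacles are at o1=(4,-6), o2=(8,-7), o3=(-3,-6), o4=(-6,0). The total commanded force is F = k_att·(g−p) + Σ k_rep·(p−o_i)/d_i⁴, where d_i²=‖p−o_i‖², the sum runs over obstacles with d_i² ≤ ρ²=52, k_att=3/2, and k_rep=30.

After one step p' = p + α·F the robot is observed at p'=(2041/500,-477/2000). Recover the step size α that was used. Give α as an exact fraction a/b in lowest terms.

α = 1/8

F_att = 3/2·(g−p) = 3/2·(-5,14) = (-7.5000,21.0000)
o1: d²=10 ≤ ρ²=52; F_rep = 30·(1,3)/10² = (0.3000,0.9000)
o2: d²=25 ≤ ρ²=52; F_rep = 30·(-3,4)/25² = (-0.1440,0.1920)
o3: d²=73 > ρ²=52 → inactive
o4: d²=130 > ρ²=52 → inactive
F = F_att + ΣF_rep = (-7.3440,22.0920)
Δp = p'−p = (-0.9180,2.7615); α = Δx/Fx = (-459/500) / (-918/125) = 1/8
check: Δy/Fy = (5523/2000) / (5523/250) = 1/8 ✓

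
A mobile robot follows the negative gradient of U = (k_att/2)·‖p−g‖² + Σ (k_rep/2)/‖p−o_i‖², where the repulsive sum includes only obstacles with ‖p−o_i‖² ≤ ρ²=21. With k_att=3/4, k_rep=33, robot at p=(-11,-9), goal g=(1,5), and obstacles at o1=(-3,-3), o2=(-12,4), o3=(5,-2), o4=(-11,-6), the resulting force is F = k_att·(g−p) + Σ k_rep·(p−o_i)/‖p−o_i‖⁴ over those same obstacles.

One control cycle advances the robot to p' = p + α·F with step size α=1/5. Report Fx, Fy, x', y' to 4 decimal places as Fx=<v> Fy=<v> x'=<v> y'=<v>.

Fx=9.0000 Fy=9.2778 x'=-9.2000 y'=-7.1444

F_att = 3/4·(g−p) = 3/4·(12,14) = (9.0000,10.5000)
o1: d²=100 > ρ²=21 → inactive
o2: d²=170 > ρ²=21 → inactive
o3: d²=305 > ρ²=21 → inactive
o4: d²=9 ≤ ρ²=21; F_rep = 33·(0,-3)/9² = (0.0000,-1.2222)
F = F_att + ΣF_rep = (9.0000,9.2778)
p' = p + 1/5·F = (-9.2000,-7.1444)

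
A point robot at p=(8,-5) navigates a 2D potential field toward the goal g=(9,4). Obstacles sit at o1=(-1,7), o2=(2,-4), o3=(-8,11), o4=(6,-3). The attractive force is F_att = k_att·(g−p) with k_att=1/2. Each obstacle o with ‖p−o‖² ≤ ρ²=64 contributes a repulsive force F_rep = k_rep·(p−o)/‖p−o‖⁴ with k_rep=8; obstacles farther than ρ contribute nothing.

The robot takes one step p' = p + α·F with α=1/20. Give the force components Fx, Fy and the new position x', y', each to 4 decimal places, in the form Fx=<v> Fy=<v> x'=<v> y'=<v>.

F_att = 1/2·(g−p) = 1/2·(1,9) = (0.5000,4.5000)
o1: d²=225 > ρ²=64 → inactive
o2: d²=37 ≤ ρ²=64; F_rep = 8·(6,-1)/37² = (0.0351,-0.0058)
o3: d²=512 > ρ²=64 → inactive
o4: d²=8 ≤ ρ²=64; F_rep = 8·(2,-2)/8² = (0.2500,-0.2500)
F = F_att + ΣF_rep = (0.7851,4.2442)
p' = p + 1/20·F = (8.0393,-4.7878)

Fx=0.7851 Fy=4.2442 x'=8.0393 y'=-4.7878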